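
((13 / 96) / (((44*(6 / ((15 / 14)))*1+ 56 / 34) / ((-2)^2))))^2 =1221025 / 256052192256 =0.00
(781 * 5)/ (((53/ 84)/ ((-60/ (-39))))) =6560400/ 689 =9521.63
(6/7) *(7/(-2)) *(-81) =243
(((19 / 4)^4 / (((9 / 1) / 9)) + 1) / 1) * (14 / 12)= 914039 / 1536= 595.08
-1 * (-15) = 15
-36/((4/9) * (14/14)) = -81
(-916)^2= 839056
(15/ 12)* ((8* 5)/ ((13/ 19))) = 950/ 13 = 73.08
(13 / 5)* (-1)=-13 / 5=-2.60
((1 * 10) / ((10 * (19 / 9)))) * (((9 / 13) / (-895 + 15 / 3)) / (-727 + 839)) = -81 / 24620960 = -0.00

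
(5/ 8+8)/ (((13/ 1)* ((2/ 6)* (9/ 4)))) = 23/ 26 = 0.88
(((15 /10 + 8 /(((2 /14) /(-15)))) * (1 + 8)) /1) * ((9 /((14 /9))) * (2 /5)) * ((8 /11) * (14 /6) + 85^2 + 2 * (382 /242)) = -1069486946307 /8470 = -126267644.19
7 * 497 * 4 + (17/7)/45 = 4383557/315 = 13916.05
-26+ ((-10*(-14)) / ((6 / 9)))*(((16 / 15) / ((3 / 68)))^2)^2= 19617490897754 / 273375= 71760369.08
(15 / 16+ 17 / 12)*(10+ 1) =1243 / 48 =25.90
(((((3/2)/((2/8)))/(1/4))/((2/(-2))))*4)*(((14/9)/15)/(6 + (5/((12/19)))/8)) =-1.42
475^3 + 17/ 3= 321515642/ 3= 107171880.67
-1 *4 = -4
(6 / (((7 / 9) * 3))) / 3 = 6 / 7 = 0.86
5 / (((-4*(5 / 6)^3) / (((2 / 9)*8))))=-96 / 25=-3.84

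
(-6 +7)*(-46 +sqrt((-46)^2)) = 0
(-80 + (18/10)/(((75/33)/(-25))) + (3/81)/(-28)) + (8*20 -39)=80131/3780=21.20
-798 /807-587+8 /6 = -473431 /807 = -586.66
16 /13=1.23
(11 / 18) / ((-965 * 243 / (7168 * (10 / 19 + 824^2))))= -508591440896 / 40098645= -12683.51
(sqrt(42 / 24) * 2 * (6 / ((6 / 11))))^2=847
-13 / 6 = -2.17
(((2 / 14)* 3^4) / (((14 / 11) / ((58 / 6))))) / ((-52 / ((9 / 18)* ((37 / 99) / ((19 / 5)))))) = -16095 / 193648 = -0.08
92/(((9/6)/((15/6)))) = 460/3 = 153.33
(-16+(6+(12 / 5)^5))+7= 239457 / 3125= 76.63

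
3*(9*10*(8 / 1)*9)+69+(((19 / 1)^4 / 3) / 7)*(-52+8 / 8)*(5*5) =-55249862 / 7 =-7892837.43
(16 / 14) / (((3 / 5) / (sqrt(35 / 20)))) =20*sqrt(7) / 21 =2.52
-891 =-891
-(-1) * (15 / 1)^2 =225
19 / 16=1.19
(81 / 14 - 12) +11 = 67 / 14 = 4.79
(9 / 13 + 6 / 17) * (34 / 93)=154 / 403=0.38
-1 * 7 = -7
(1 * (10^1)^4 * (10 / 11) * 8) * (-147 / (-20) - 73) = -52520000 / 11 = -4774545.45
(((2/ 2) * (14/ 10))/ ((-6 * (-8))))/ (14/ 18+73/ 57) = 399/ 28160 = 0.01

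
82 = 82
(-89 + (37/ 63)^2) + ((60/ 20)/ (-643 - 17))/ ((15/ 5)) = -88.66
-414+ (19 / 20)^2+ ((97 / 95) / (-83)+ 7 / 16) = -32539211 / 78850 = -412.67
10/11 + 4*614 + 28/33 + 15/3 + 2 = 81337/33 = 2464.76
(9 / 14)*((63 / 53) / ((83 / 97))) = 7857 / 8798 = 0.89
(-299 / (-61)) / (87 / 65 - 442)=-19435 / 1747223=-0.01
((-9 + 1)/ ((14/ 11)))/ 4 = -11/ 7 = -1.57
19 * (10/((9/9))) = 190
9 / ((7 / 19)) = 171 / 7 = 24.43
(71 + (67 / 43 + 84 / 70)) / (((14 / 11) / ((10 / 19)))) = 174438 / 5719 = 30.50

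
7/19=0.37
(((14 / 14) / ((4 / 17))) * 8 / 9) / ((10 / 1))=17 / 45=0.38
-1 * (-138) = 138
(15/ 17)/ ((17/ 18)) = 0.93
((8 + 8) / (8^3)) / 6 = 1 / 192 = 0.01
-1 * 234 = -234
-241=-241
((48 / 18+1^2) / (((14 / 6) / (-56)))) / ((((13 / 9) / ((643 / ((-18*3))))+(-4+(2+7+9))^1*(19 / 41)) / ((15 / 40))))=-869979 / 167840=-5.18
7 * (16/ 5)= 112/ 5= 22.40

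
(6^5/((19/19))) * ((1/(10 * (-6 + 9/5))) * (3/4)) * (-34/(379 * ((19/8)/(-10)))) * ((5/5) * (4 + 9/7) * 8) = -782576640/352849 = -2217.88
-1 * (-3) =3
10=10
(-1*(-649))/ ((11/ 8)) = 472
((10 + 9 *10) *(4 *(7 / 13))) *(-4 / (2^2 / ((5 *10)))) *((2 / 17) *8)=-2240000 / 221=-10135.75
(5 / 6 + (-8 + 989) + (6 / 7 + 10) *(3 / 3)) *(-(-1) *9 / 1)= 125079 / 14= 8934.21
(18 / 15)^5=7776 / 3125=2.49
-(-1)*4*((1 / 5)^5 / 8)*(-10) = -1 / 625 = -0.00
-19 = -19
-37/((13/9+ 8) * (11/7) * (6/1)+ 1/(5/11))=-3885/9581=-0.41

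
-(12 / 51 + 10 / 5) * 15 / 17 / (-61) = 570 / 17629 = 0.03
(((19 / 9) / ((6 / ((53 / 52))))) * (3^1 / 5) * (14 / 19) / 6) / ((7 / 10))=53 / 1404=0.04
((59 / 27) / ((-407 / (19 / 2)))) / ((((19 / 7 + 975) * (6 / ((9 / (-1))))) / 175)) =23275 / 1699632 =0.01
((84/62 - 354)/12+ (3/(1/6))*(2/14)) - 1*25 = -11244/217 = -51.82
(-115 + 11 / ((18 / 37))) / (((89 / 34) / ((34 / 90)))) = -480607 / 36045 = -13.33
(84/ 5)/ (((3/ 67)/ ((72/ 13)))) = 135072/ 65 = 2078.03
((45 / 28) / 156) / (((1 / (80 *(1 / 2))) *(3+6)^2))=25 / 4914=0.01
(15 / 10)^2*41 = 369 / 4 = 92.25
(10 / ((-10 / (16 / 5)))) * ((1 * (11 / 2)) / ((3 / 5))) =-88 / 3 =-29.33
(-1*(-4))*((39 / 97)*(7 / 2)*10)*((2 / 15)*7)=5096 / 97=52.54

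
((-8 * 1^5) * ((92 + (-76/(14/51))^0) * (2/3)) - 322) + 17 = -801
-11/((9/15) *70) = -11/42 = -0.26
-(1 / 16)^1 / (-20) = 1 / 320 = 0.00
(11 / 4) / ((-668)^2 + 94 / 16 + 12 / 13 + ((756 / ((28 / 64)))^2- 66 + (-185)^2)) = 286 / 360502875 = 0.00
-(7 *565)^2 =-15642025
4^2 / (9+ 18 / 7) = 112 / 81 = 1.38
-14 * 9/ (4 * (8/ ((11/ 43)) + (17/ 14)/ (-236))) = -1144836/ 1136389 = -1.01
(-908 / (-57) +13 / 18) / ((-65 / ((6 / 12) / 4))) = -1139 / 35568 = -0.03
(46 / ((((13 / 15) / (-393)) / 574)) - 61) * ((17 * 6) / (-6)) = 2646090341 / 13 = 203545410.85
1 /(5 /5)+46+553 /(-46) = 1609 /46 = 34.98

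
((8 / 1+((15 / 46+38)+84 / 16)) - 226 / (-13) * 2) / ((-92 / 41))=-38.48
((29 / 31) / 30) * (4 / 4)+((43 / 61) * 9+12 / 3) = 588599 / 56730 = 10.38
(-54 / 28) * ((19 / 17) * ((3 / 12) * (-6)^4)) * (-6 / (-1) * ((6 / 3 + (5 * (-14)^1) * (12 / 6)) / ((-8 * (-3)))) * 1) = 2867157 / 119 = 24093.76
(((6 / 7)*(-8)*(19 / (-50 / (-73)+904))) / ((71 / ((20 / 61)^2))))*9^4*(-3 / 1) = 9706780800 / 2261739151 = 4.29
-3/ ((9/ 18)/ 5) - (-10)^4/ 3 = -3363.33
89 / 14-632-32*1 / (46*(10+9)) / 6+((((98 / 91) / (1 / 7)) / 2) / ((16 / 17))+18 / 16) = -1184456885 / 1908816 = -620.52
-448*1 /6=-224 /3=-74.67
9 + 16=25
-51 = -51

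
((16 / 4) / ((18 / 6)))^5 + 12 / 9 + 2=1834 / 243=7.55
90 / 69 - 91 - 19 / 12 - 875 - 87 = -1053.28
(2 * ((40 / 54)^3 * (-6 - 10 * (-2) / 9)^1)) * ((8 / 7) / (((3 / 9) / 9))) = -4352000 / 45927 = -94.76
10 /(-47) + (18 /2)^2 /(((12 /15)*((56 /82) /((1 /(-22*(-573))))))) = -4446095 /22119328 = -0.20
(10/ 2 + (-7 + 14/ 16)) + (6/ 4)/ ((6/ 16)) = 23/ 8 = 2.88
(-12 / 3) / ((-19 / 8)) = 32 / 19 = 1.68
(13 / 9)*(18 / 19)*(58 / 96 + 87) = 54665 / 456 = 119.88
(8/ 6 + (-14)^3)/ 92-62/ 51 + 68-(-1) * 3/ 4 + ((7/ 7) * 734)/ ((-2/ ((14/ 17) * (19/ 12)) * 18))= 235151/ 21114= 11.14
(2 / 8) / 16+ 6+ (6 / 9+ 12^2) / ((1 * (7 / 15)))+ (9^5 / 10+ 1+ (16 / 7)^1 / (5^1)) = 2787623 / 448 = 6222.37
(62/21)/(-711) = -62/14931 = -0.00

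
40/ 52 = 10/ 13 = 0.77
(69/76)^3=328509/438976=0.75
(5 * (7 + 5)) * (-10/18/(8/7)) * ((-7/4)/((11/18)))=3675/44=83.52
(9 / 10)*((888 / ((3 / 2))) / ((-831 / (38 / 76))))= -444 / 1385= -0.32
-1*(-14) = 14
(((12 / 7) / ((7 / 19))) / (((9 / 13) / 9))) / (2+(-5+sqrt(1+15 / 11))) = -41.36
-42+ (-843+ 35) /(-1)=766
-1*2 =-2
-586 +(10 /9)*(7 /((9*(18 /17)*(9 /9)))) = -426599 /729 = -585.18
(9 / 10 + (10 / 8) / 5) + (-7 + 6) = 3 / 20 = 0.15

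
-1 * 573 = -573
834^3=580093704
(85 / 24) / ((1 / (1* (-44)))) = -935 / 6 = -155.83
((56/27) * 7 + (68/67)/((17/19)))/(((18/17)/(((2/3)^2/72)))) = 0.09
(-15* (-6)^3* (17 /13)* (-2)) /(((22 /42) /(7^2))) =-113354640 /143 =-792689.79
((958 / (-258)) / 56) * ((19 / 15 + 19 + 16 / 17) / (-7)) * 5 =1.00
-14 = -14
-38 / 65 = -0.58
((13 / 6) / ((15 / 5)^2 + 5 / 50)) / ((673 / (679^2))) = 329315 / 2019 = 163.11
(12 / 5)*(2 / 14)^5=12 / 84035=0.00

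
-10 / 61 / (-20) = 1 / 122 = 0.01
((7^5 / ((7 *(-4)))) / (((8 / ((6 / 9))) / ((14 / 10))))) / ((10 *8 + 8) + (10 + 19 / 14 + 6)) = -117649 / 177000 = -0.66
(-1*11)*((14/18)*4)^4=-6761216/6561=-1030.52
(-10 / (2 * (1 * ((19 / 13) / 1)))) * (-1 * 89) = 5785 / 19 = 304.47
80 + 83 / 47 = 3843 / 47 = 81.77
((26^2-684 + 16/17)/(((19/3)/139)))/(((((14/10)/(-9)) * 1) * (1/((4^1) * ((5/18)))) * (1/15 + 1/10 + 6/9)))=3002400/2261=1327.91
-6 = -6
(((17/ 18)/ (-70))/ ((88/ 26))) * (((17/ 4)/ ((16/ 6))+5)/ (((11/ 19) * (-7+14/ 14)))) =885989/ 117089280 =0.01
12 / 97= 0.12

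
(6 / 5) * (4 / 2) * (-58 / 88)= -87 / 55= -1.58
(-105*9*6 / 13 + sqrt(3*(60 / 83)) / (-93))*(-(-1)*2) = -11340 / 13 -4*sqrt(415) / 2573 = -872.34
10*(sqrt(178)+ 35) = 10*sqrt(178)+ 350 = 483.42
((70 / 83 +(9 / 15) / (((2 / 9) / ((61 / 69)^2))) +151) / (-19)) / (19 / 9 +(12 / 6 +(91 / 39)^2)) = -608367591 / 717440380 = -0.85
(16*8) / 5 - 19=33 / 5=6.60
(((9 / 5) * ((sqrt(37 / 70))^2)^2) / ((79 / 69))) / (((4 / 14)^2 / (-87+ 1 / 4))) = -295001703 / 632000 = -466.77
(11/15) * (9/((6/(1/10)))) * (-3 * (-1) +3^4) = 231/25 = 9.24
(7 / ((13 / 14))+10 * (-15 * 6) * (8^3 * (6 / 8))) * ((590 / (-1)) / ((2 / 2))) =2650694180 / 13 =203899552.31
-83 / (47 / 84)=-6972 / 47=-148.34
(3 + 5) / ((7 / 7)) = 8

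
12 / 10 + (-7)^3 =-1709 / 5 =-341.80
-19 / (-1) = 19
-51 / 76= -0.67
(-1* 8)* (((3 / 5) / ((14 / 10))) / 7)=-24 / 49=-0.49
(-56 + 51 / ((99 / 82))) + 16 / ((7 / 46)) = 21110 / 231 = 91.39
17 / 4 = 4.25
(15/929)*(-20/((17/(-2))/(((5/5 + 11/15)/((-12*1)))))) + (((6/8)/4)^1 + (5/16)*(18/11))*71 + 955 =8377177367/8338704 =1004.61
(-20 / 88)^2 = 25 / 484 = 0.05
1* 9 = 9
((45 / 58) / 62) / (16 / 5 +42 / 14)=225 / 111476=0.00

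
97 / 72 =1.35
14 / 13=1.08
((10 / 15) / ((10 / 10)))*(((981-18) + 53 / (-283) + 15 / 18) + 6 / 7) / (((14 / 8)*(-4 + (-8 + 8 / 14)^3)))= -16049719 / 18081153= -0.89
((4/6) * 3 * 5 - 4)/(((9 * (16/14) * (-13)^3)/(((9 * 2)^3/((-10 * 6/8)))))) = 2268/10985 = 0.21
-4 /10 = -2 /5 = -0.40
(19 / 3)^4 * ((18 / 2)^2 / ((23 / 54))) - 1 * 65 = 7035839 / 23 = 305906.04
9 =9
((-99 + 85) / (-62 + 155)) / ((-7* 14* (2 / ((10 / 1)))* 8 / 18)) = 15 / 868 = 0.02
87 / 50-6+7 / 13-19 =-14769 / 650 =-22.72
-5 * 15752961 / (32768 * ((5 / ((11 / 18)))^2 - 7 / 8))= -9530541405 / 261951488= -36.38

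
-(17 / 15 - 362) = 360.87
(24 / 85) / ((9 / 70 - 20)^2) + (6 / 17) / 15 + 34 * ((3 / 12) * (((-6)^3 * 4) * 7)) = -8454806820718 / 164464885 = -51407.98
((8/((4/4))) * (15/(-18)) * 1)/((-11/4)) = 2.42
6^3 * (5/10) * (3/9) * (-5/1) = -180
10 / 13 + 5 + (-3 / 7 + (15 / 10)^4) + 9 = 28251 / 1456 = 19.40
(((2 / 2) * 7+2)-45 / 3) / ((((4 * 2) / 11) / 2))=-33 / 2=-16.50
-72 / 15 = -24 / 5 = -4.80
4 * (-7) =-28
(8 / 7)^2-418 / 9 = -19906 / 441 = -45.14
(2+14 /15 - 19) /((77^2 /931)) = -4579 /1815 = -2.52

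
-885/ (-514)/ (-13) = -885/ 6682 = -0.13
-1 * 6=-6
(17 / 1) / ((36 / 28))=119 / 9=13.22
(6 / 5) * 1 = 6 / 5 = 1.20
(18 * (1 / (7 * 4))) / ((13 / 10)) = 0.49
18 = 18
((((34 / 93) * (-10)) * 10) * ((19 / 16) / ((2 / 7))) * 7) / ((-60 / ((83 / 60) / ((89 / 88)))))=14450051 / 595944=24.25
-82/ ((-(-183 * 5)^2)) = 82/ 837225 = 0.00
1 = 1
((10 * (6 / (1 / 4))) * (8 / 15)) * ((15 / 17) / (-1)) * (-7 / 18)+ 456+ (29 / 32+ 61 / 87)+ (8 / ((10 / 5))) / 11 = 87096435 / 173536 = 501.89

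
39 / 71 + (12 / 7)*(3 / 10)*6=9033 / 2485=3.64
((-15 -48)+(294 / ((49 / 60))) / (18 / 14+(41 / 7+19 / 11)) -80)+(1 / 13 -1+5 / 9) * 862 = -419.22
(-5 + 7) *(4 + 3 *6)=44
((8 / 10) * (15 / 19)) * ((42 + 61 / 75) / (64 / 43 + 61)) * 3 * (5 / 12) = 7267 / 13435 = 0.54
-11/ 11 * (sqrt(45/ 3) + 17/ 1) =-17-sqrt(15) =-20.87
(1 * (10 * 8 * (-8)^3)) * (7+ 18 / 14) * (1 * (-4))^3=152043520 / 7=21720502.86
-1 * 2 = -2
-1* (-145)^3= 3048625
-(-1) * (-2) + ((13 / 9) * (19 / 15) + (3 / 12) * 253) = 34063 / 540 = 63.08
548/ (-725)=-548/ 725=-0.76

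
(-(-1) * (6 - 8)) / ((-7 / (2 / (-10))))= -2 / 35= -0.06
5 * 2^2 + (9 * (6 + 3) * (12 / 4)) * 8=1964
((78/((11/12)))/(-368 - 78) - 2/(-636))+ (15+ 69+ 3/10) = 164030453/1950135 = 84.11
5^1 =5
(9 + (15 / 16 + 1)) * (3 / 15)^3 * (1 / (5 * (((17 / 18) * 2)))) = 63 / 6800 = 0.01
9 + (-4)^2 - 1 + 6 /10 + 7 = 158 /5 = 31.60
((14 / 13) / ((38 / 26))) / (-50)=-7 / 475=-0.01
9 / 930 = 3 / 310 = 0.01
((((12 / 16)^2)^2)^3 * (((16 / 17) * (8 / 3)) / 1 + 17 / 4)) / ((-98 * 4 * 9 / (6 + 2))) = -3877551 / 7985954816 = -0.00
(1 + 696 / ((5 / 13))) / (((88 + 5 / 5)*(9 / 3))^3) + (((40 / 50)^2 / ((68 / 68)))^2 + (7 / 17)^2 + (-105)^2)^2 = 75490504351670700486474853 / 620997003094921875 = 121563395.60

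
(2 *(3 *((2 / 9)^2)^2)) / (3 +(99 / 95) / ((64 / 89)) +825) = 194560 / 11029152537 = 0.00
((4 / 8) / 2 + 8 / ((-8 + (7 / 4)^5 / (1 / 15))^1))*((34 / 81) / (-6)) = -1567859 / 79027812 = -0.02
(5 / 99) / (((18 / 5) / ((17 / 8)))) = 425 / 14256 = 0.03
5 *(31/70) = 31/14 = 2.21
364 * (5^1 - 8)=-1092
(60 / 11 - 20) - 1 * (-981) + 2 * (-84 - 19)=8365 / 11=760.45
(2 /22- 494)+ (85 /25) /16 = -434453 /880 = -493.70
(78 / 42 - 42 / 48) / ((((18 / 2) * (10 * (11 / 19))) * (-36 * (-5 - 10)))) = 19 / 544320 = 0.00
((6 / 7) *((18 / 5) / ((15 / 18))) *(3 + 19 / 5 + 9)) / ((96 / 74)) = 78921 / 1750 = 45.10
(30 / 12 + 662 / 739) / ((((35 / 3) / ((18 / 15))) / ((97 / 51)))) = 0.66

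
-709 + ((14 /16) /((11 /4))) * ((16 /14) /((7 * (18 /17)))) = -491303 /693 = -708.95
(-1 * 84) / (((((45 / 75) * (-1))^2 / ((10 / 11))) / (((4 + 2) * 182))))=-2548000 / 11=-231636.36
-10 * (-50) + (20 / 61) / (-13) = 396480 / 793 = 499.97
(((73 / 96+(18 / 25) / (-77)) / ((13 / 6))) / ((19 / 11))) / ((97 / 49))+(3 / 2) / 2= 8159279 / 9583600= 0.85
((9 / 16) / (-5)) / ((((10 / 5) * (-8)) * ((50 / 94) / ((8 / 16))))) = 423 / 64000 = 0.01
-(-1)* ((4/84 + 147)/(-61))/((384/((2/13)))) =-193/199836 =-0.00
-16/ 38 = -8/ 19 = -0.42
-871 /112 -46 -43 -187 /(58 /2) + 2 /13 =-4352079 /42224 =-103.07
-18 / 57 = -6 / 19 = -0.32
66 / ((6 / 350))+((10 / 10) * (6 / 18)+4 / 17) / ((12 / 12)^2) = 196379 / 51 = 3850.57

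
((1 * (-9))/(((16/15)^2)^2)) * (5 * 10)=-11390625/32768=-347.61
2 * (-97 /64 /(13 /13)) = -97 /32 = -3.03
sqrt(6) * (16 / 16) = 2.45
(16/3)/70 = 8/105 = 0.08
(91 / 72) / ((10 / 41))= 3731 / 720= 5.18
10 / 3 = 3.33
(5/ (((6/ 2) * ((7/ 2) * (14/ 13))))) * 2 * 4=520/ 147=3.54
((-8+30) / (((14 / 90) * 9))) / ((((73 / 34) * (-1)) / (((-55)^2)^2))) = -66973263.21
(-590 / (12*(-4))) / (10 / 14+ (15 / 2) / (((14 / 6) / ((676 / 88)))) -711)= -22715 / 1266978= -0.02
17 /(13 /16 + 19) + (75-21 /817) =19639742 /258989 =75.83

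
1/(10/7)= 7/10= 0.70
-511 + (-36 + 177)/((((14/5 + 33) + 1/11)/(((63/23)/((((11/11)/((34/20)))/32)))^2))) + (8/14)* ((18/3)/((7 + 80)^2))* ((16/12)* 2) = 12152578898627/140140035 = 86717.40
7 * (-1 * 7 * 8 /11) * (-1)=392 /11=35.64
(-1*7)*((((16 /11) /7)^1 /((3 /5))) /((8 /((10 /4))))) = -25 /33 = -0.76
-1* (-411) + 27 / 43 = 17700 / 43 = 411.63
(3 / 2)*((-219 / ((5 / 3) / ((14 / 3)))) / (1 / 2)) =-9198 / 5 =-1839.60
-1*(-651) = 651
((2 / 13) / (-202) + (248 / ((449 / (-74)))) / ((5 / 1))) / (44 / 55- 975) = 24098421 / 2871634727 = 0.01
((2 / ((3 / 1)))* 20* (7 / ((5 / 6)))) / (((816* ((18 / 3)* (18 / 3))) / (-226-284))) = -35 / 18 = -1.94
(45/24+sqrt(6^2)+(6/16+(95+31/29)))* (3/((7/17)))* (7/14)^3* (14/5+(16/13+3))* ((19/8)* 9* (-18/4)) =-434056492773/6755840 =-64249.08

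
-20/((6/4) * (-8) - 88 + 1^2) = 20/99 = 0.20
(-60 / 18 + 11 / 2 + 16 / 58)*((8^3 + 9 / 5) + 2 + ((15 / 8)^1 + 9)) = 1790695 / 1392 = 1286.42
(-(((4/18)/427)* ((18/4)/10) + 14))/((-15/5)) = 4.67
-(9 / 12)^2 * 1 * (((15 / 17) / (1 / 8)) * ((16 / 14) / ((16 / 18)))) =-1215 / 238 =-5.11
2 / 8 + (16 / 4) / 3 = 19 / 12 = 1.58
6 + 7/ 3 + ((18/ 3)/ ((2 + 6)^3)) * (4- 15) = 6301/ 768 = 8.20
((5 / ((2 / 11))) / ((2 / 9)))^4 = 234520510.25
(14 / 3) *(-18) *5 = -420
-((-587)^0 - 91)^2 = -8100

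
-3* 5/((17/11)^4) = -219615/83521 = -2.63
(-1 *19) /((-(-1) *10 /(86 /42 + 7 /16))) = -3173 /672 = -4.72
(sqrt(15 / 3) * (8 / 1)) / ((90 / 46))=184 * sqrt(5) / 45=9.14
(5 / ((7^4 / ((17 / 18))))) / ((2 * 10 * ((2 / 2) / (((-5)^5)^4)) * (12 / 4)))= 1621246337890625 / 518616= 3126101658.82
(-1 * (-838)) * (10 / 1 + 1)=9218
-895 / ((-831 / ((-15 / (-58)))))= 4475 / 16066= 0.28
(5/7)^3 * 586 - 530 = -108540/343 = -316.44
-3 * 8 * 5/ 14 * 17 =-145.71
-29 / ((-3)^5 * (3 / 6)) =58 / 243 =0.24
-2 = -2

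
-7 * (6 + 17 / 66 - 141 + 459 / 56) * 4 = 233857 / 66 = 3543.29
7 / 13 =0.54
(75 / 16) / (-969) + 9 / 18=2559 / 5168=0.50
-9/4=-2.25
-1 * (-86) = 86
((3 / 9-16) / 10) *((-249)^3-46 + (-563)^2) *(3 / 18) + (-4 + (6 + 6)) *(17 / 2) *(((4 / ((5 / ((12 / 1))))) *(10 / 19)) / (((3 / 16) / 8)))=3963005.60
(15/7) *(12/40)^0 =15/7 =2.14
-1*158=-158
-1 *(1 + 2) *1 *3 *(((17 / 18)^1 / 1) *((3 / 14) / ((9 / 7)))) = -17 / 12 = -1.42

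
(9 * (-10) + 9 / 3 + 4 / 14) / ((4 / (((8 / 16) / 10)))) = -607 / 560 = -1.08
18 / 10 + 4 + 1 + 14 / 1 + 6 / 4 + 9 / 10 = 116 / 5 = 23.20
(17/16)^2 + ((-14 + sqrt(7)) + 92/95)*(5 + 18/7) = -16604999/170240 + 53*sqrt(7)/7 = -77.51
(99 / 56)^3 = 970299 / 175616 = 5.53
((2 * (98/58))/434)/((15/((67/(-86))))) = -0.00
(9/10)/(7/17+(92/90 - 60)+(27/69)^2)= -0.02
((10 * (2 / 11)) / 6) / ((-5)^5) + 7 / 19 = 144337 / 391875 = 0.37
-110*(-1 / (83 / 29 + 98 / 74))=59015 / 2246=26.28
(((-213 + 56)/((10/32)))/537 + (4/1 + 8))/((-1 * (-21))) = 4244/8055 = 0.53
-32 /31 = -1.03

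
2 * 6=12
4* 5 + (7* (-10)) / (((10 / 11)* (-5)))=177 / 5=35.40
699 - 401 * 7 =-2108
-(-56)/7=8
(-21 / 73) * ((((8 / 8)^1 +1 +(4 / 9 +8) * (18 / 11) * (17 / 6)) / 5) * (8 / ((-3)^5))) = 0.08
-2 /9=-0.22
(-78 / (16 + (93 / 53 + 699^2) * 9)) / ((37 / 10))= -20670 / 4311690697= -0.00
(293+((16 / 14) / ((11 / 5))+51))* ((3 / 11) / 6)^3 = 3316 / 102487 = 0.03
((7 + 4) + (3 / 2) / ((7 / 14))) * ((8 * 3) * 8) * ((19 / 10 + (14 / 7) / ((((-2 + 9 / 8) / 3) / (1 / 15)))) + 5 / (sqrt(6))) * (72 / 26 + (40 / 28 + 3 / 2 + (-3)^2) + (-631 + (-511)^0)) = -17917600 * sqrt(6) / 13 - 217161312 / 91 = -5762463.23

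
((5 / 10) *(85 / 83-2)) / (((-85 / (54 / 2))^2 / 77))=-4546773 / 1199350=-3.79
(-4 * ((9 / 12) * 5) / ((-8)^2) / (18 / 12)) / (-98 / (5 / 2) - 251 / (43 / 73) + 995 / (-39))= 41925 / 131699264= 0.00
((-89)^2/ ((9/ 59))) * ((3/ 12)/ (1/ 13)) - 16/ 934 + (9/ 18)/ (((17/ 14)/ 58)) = 168785.17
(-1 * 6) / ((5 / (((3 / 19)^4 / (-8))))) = 243 / 2606420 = 0.00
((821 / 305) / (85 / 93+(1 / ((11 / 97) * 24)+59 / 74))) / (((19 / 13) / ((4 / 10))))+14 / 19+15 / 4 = 27167933419 / 5611762100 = 4.84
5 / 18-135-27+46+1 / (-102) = -17707 / 153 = -115.73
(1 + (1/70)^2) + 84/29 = 553729/142100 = 3.90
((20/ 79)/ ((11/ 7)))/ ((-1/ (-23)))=3220/ 869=3.71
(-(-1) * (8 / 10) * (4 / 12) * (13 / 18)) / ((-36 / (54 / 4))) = -13 / 180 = -0.07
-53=-53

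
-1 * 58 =-58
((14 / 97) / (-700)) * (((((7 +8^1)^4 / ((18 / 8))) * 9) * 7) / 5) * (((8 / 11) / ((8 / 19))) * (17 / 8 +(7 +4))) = -5655825 / 4268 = -1325.17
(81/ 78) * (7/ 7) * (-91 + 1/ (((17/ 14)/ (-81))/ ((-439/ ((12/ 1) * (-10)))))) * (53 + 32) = -3075597/ 104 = -29573.05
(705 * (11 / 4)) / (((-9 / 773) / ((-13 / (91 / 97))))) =193825885 / 84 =2307451.01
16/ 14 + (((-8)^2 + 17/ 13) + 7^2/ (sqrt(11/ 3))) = 49 *sqrt(33)/ 11 + 6047/ 91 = 92.04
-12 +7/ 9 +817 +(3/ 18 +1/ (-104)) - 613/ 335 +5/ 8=804.73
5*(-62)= -310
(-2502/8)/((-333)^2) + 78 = 3844013/49284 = 78.00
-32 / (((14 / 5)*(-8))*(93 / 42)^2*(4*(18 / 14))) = 490 / 8649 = 0.06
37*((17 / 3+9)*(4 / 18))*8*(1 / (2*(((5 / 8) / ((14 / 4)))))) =364672 / 135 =2701.27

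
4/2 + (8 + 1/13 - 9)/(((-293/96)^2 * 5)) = 11049778/5580185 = 1.98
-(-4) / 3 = 4 / 3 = 1.33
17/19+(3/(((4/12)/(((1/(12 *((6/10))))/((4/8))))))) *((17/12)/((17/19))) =2213/456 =4.85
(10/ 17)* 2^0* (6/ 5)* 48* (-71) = -40896/ 17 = -2405.65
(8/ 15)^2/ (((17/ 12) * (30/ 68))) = 512/ 1125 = 0.46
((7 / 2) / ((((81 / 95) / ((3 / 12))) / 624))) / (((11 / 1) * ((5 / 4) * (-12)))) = -3.88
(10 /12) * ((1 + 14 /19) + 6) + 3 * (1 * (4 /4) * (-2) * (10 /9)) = -25 /114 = -0.22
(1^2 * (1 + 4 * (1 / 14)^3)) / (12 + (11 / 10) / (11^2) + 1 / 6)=113355 / 1378174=0.08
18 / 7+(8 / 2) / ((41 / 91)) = 3286 / 287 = 11.45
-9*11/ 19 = -99/ 19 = -5.21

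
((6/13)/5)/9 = 2/195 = 0.01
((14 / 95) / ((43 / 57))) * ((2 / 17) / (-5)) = -84 / 18275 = -0.00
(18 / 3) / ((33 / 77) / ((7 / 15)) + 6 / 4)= 196 / 79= 2.48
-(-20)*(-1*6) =-120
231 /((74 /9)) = 2079 /74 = 28.09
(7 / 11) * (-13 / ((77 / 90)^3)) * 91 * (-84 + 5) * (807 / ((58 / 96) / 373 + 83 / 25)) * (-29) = -101953686695281200000 / 152373264659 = -669104825.73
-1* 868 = -868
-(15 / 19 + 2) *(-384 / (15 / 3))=20352 / 95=214.23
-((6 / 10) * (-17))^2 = -2601 / 25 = -104.04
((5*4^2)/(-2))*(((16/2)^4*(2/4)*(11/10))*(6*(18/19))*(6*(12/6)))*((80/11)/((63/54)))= -5096079360/133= -38316386.17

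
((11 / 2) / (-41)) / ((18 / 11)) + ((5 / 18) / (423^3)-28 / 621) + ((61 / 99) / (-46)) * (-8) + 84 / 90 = 129083542470403 / 141318163564380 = 0.91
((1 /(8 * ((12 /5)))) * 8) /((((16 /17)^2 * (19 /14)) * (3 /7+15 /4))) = 70805 /853632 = 0.08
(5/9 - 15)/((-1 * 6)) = 65/27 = 2.41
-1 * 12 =-12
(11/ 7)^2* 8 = 968/ 49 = 19.76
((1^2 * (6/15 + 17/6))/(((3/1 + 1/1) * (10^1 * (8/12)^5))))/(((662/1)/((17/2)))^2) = 2270673/22438092800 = 0.00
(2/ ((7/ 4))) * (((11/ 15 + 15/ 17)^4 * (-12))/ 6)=-461008408576/ 29597754375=-15.58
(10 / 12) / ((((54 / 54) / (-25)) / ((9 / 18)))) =-125 / 12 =-10.42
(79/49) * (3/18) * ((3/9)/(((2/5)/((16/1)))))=1580/441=3.58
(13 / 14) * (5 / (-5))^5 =-0.93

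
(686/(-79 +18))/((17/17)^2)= -686/61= -11.25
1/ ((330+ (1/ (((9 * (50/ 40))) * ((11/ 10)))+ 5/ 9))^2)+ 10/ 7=132278537/ 92594383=1.43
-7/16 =-0.44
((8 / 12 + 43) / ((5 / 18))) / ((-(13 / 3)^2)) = -7074 / 845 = -8.37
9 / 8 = 1.12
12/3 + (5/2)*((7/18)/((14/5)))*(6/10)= 101/24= 4.21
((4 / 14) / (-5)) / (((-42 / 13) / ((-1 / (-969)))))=13 / 712215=0.00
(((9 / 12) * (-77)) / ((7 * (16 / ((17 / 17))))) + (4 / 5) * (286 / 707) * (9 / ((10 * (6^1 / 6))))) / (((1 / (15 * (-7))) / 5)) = 761409 / 6464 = 117.79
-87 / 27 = -29 / 9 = -3.22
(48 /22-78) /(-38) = 417 /209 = 2.00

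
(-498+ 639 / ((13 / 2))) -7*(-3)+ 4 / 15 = -73793 / 195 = -378.43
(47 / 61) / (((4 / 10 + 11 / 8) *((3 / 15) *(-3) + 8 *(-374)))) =-9400 / 64804753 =-0.00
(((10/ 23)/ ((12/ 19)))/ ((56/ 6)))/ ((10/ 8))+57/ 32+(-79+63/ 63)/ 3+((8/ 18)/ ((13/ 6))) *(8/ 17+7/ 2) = -26580731/ 1138592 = -23.35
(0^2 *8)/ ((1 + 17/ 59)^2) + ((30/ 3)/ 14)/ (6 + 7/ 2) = 10/ 133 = 0.08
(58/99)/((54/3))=29/891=0.03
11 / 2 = 5.50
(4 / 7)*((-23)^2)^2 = 1119364 / 7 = 159909.14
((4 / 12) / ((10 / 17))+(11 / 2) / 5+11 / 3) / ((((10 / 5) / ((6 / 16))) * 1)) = 1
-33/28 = -1.18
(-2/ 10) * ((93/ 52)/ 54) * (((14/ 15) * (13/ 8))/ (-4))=217/ 86400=0.00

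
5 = 5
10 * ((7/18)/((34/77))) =2695/306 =8.81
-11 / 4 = -2.75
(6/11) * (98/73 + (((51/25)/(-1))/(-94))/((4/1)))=2774769/3774100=0.74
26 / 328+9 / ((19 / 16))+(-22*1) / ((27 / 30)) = -470753 / 28044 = -16.79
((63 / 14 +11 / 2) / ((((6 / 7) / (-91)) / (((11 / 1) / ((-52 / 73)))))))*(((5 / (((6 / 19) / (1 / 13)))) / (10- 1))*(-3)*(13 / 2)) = -18689825 / 432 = -43263.48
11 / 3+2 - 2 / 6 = 16 / 3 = 5.33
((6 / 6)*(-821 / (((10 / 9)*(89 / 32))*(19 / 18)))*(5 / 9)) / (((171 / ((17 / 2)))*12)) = -55828 / 96387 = -0.58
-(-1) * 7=7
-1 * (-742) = 742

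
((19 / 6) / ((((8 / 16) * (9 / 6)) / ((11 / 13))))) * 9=418 / 13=32.15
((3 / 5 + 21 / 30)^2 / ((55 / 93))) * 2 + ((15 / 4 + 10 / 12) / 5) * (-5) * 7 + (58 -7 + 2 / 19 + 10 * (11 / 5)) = 14652113 / 313500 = 46.74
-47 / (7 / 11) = -517 / 7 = -73.86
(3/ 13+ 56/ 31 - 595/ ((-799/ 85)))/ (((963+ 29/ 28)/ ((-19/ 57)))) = -11550112/ 511274413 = -0.02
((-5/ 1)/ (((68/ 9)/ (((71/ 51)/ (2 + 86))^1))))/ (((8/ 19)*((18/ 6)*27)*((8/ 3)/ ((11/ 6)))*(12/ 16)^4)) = -6745/ 10112688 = -0.00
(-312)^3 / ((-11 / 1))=30371328 / 11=2761029.82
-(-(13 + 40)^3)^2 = -22164361129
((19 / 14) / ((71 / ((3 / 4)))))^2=3249 / 15808576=0.00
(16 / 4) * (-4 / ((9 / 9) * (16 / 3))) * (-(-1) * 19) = -57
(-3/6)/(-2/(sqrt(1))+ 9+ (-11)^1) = 0.12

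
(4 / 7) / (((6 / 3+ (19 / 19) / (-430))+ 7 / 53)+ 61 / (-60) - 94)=-0.01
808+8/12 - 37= 2315/3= 771.67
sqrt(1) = 1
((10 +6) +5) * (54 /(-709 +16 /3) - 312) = -13834674 /2111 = -6553.61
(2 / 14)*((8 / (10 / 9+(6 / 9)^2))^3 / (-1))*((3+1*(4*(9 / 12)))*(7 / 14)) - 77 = -135.30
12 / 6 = 2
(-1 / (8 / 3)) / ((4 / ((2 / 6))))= -1 / 32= -0.03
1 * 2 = 2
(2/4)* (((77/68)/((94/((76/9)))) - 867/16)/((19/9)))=-12.81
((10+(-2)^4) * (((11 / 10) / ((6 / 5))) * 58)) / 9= 153.59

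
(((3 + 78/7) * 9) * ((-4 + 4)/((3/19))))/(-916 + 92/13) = 0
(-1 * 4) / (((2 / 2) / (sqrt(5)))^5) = -100 * sqrt(5) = -223.61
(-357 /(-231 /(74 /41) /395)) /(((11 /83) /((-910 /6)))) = -1260888.67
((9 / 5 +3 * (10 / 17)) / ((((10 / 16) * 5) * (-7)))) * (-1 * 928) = 151.23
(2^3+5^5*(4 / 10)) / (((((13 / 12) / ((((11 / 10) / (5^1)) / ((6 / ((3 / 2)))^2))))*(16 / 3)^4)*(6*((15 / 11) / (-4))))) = -2054943 / 212992000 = -0.01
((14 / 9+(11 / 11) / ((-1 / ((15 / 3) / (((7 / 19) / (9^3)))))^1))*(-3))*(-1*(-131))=81638807 / 21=3887562.24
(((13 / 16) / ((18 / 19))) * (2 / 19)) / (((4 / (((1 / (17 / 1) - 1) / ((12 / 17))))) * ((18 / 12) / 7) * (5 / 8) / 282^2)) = -804076 / 45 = -17868.36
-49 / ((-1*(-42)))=-7 / 6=-1.17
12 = 12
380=380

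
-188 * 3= -564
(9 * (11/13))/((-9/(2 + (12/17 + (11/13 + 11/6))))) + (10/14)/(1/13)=570613/120666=4.73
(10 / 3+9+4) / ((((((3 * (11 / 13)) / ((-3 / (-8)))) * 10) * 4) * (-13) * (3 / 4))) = -49 / 7920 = -0.01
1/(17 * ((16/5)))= 5/272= 0.02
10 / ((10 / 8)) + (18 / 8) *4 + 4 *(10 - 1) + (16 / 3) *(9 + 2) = 335 / 3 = 111.67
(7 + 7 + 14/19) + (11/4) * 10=1605/38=42.24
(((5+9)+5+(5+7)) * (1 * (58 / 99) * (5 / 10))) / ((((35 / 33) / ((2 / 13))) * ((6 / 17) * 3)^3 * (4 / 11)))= 48584657 / 15921360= 3.05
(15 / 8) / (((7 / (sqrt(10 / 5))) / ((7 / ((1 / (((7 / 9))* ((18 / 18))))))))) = 35* sqrt(2) / 24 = 2.06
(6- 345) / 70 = -339 / 70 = -4.84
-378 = -378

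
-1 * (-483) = 483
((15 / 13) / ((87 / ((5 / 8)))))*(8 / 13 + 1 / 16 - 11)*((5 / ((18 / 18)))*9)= -2415375 / 627328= -3.85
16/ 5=3.20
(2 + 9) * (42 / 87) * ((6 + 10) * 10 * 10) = 246400 / 29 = 8496.55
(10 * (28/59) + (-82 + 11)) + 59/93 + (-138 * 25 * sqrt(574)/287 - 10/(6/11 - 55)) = -3450 * sqrt(574)/287 - 215069974/3286713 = -353.44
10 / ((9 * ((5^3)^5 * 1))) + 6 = 329589843752 / 54931640625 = 6.00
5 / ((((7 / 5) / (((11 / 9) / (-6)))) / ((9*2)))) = -275 / 21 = -13.10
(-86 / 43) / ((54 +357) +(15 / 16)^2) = -512 / 105441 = -0.00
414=414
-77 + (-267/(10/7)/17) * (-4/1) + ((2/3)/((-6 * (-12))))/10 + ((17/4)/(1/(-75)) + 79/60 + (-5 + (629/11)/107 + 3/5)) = -354.32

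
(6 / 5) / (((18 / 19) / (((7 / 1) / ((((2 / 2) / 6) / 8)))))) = 2128 / 5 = 425.60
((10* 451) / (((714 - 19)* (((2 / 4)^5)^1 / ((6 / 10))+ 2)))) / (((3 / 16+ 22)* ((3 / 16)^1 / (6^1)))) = 4.56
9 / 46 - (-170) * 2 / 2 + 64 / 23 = 7957 / 46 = 172.98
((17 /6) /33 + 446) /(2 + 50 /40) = 176650 /1287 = 137.26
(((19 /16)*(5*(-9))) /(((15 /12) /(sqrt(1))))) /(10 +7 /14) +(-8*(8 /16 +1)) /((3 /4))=-281 /14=-20.07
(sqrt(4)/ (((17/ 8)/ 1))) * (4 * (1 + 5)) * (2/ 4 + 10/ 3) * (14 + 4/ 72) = 186208/ 153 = 1217.05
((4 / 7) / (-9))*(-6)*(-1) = -8 / 21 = -0.38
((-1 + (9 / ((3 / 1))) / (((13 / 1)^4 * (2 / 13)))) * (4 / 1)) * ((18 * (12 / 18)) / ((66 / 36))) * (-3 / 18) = 4.36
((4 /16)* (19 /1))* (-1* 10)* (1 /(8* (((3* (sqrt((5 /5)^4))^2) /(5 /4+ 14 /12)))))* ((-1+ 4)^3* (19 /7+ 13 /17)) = -1710855 /3808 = -449.28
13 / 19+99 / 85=2986 / 1615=1.85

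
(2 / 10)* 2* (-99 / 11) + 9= 27 / 5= 5.40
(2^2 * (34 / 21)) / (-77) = -136 / 1617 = -0.08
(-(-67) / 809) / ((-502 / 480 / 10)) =-0.79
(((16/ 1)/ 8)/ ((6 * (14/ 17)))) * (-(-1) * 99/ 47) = 561/ 658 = 0.85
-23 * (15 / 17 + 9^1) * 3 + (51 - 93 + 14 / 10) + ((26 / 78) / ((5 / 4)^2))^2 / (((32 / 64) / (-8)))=-69157007 / 95625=-723.21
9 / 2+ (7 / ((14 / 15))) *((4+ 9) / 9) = 46 / 3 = 15.33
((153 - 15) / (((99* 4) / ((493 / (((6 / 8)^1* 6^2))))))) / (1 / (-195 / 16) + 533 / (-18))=-737035 / 3439359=-0.21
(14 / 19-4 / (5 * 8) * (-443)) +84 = 24517 / 190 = 129.04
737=737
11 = 11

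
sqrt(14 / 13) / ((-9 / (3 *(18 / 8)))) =-3 *sqrt(182) / 52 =-0.78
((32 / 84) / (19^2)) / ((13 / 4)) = 32 / 98553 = 0.00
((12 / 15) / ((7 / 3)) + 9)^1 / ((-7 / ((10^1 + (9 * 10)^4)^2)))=-281525641157886540 / 49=-5745421248120133.47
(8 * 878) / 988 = 1756 / 247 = 7.11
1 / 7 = 0.14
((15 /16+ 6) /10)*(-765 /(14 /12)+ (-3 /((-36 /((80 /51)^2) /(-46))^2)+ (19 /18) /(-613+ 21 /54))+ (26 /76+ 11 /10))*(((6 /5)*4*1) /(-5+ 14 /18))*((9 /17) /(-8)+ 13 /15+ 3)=2050.00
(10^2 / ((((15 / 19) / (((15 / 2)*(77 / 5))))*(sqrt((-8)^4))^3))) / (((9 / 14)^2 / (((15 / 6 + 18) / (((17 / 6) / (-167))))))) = -2454204445 / 15040512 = -163.17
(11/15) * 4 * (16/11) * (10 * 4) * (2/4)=256/3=85.33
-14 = -14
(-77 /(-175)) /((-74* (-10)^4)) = -11 /18500000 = -0.00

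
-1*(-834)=834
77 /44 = 7 /4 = 1.75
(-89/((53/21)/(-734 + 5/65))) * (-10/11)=-178321290/7579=-23528.34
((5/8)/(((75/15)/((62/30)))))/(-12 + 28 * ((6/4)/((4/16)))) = 0.00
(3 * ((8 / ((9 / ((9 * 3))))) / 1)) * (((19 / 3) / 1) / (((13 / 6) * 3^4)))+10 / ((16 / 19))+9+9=30395 / 936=32.47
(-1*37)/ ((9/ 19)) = -703/ 9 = -78.11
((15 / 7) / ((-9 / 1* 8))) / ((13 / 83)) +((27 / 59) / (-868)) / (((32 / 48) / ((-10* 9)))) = -474725 / 3994536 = -0.12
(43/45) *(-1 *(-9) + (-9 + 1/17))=43/765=0.06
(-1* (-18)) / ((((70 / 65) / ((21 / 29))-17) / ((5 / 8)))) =-351 / 484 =-0.73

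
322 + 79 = 401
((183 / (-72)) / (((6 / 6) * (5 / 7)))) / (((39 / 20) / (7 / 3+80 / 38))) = -108031 / 13338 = -8.10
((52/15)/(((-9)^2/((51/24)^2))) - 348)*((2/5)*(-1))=6761363/48600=139.12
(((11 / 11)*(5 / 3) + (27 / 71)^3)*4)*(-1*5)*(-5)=184860400 / 1073733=172.17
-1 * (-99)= 99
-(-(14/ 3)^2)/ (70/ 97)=1358/ 45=30.18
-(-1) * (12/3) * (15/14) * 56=240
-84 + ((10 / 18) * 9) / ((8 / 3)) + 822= 5919 / 8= 739.88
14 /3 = 4.67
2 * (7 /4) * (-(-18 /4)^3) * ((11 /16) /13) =56133 /3328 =16.87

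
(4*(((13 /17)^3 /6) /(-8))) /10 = -2197 /589560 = -0.00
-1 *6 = -6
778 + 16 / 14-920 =-986 / 7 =-140.86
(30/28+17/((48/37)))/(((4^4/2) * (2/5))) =23815/86016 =0.28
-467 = -467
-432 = -432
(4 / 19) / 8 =1 / 38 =0.03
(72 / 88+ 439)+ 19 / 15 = 441.08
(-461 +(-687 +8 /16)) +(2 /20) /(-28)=-321301 /280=-1147.50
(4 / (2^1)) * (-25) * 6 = -300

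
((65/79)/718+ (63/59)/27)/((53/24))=1634236/88684847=0.02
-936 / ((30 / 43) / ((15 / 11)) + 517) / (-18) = 2236 / 22253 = 0.10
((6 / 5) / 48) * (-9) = -9 / 40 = -0.22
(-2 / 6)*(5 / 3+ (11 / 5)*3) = -124 / 45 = -2.76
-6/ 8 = -3/ 4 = -0.75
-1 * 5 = -5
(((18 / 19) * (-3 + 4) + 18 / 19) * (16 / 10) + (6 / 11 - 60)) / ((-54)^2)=-9827 / 507870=-0.02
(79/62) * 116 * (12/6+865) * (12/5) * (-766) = -36516084048/155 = -235587639.02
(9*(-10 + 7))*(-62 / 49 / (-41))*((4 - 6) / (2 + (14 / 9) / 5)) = 37665 / 52234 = 0.72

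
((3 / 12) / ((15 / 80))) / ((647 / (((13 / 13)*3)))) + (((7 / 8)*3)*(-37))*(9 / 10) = -4524151 / 51760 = -87.41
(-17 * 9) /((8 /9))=-1377 /8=-172.12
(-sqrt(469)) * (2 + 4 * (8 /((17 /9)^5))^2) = -4924604607554 * sqrt(469) /2015993900449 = -52.90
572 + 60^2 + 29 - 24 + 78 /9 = 4185.67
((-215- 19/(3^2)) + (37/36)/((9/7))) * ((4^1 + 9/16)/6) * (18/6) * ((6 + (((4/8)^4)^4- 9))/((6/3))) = 1005881716435/1358954496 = 740.19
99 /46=2.15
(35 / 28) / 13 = 5 / 52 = 0.10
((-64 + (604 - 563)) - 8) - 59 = -90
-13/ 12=-1.08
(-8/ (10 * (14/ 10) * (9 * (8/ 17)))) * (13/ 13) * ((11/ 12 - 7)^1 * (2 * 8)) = 13.13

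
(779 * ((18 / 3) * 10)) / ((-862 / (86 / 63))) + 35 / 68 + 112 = 23693281 / 615468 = 38.50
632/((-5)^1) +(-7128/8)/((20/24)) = -5978/5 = -1195.60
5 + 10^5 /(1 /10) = 1000005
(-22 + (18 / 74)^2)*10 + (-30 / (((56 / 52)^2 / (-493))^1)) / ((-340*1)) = -137873447 / 536648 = -256.92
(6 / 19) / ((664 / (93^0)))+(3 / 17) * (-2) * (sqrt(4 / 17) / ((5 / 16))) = 3 / 6308 -192 * sqrt(17) / 1445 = -0.55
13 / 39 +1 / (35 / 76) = 2.50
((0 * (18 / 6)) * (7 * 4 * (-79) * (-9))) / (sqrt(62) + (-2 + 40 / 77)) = 0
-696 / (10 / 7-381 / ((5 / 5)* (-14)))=-9744 / 401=-24.30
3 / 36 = 1 / 12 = 0.08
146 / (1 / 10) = 1460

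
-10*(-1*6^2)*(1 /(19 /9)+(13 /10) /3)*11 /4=17061 /19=897.95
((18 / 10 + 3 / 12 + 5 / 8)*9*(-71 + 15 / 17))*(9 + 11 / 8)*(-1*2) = 35027.71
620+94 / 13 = 8154 / 13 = 627.23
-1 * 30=-30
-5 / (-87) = 0.06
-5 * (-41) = 205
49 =49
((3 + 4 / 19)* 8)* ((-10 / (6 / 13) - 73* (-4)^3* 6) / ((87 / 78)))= 1066185328 / 1653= 645000.20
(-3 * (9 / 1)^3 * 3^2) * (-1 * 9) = 177147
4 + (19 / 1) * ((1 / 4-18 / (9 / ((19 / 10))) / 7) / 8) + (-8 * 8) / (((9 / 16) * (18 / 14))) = -7728379 / 90720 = -85.19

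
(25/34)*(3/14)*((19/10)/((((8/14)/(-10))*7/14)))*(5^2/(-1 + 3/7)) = 249375/544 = 458.41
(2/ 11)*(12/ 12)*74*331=48988/ 11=4453.45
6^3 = 216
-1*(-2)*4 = 8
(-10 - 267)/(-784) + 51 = 40261/784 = 51.35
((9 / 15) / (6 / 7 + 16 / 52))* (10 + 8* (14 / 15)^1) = 11921 / 1325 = 9.00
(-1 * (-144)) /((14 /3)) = 216 /7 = 30.86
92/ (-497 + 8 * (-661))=-92/ 5785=-0.02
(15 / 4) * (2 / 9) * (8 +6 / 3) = 25 / 3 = 8.33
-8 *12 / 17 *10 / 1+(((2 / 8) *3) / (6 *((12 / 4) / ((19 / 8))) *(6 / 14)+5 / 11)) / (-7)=-20811939 / 368356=-56.50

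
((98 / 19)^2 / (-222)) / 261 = -0.00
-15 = -15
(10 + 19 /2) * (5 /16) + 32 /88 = 2273 /352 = 6.46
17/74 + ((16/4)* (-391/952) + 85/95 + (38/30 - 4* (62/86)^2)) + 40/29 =192458774/3958034115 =0.05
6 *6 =36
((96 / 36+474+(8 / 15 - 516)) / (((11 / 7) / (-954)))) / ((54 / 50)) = 719740 / 33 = 21810.30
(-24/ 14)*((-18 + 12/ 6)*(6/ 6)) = 27.43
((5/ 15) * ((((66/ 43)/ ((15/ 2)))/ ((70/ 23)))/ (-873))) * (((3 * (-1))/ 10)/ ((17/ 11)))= 2783/ 558392625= 0.00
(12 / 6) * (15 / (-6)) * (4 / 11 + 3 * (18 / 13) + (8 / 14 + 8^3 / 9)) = -2791790 / 9009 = -309.89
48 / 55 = 0.87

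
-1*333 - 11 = -344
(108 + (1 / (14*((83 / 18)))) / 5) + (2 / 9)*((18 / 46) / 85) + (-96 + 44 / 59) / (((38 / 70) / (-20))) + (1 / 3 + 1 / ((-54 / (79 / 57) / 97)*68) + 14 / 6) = 2986841525723453 / 825094158840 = 3620.00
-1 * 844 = -844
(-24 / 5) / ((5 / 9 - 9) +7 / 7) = 216 / 335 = 0.64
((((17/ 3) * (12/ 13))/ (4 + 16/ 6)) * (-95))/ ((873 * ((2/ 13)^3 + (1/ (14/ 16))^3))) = -18723341/ 328133928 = -0.06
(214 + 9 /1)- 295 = -72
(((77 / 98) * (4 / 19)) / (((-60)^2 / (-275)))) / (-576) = 121 / 5515776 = 0.00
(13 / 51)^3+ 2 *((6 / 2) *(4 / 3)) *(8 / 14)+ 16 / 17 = 5134147 / 928557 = 5.53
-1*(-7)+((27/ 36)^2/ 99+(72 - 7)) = 12673/ 176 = 72.01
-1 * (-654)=654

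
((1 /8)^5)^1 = 1 /32768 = 0.00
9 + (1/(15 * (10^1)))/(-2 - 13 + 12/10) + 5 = 28979/2070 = 14.00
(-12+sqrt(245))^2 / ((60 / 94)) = 18283 / 30 - 1316*sqrt(5) / 5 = 20.90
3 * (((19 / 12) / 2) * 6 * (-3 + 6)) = 171 / 4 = 42.75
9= 9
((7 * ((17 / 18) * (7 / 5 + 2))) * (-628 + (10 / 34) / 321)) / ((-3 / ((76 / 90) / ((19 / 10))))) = 815623858 / 390015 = 2091.26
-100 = -100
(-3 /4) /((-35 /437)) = 9.36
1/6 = 0.17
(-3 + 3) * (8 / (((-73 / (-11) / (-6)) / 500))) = 0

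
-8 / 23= -0.35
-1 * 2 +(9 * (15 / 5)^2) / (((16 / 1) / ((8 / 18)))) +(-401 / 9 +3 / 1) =-1487 / 36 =-41.31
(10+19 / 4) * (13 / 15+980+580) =1381367 / 60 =23022.78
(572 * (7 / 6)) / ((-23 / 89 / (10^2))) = -17817800 / 69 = -258228.99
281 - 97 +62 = 246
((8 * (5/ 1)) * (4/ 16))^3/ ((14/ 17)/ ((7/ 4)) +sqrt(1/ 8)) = 1088000/ 223 -578000 * sqrt(2)/ 223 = 1213.38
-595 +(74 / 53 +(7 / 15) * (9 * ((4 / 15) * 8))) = -774653 / 1325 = -584.64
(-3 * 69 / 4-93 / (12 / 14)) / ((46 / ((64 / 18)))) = -2564 / 207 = -12.39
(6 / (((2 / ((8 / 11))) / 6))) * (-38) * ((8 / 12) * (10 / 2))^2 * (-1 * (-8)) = -486400 / 11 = -44218.18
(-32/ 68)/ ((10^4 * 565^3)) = -1/ 3832695156250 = -0.00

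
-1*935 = -935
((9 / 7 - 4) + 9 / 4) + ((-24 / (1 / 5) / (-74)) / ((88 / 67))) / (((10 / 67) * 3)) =6533 / 2849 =2.29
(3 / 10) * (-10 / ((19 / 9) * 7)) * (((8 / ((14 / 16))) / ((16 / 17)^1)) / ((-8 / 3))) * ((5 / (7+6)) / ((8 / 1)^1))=6885 / 193648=0.04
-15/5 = -3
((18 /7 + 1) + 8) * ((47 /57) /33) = 423 /1463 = 0.29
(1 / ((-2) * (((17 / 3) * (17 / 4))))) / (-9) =2 / 867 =0.00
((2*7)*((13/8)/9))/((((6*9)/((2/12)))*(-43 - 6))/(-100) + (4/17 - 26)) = 38675/2034828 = 0.02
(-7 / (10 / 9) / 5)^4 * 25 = 15752961 / 250000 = 63.01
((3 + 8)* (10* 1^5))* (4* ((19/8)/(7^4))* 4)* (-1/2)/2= -1045/2401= -0.44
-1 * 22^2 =-484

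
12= 12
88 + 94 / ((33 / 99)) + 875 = 1245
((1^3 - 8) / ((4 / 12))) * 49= -1029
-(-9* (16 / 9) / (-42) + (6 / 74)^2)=-11141 / 28749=-0.39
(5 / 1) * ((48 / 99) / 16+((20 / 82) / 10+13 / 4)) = 89425 / 5412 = 16.52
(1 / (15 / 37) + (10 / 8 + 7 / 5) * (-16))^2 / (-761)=-358801 / 171225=-2.10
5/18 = 0.28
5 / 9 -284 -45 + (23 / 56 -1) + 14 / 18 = -55147 / 168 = -328.26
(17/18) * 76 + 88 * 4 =3814/9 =423.78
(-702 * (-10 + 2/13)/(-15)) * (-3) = 6912/5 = 1382.40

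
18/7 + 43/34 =913/238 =3.84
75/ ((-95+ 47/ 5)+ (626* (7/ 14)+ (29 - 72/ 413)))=154875/ 529106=0.29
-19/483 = -0.04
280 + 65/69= 19385/69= 280.94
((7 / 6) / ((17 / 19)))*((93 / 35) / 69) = 589 / 11730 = 0.05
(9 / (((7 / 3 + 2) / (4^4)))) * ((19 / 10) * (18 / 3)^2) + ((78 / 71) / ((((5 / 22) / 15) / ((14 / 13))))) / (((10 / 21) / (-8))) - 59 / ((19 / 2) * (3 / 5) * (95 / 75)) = 58390097846 / 1666015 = 35047.76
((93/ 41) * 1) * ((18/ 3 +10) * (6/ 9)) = 992/ 41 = 24.20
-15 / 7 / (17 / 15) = -225 / 119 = -1.89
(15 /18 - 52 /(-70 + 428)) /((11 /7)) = 5173 /11814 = 0.44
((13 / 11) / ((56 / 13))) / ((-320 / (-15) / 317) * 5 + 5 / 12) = 53573 / 147070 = 0.36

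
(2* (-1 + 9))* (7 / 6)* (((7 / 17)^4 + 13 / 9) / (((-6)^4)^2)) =3875837 / 236727913392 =0.00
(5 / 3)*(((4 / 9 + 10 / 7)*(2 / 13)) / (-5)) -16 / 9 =-4604 / 2457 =-1.87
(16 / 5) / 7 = 16 / 35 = 0.46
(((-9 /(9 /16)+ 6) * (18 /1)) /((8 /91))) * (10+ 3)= -53235 /2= -26617.50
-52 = -52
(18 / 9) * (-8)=-16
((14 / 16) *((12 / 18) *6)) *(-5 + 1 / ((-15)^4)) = -885934 / 50625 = -17.50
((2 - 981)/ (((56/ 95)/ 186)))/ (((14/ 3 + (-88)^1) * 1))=5189679/ 1400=3706.91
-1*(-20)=20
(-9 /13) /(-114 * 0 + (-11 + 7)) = 9 /52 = 0.17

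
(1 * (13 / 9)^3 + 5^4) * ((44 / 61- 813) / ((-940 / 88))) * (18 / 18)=499061690116 / 10450215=47756.12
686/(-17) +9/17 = -677/17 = -39.82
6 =6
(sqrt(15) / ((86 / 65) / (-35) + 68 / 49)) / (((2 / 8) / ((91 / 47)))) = 2898350 * sqrt(15) / 505203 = 22.22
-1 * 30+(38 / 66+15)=-476 / 33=-14.42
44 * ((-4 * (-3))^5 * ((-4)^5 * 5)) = -56056872960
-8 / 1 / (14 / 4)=-16 / 7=-2.29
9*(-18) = -162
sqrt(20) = 2 * sqrt(5) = 4.47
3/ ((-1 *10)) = -0.30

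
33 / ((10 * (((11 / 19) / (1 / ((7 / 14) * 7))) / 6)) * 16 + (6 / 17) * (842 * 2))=31977 / 628288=0.05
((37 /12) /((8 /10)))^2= 34225 /2304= 14.85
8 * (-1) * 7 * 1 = -56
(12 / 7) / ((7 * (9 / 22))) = 0.60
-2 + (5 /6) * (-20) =-56 /3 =-18.67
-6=-6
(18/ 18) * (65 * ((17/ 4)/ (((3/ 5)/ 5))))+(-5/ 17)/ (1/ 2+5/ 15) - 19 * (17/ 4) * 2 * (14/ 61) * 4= 26797757/ 12444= 2153.47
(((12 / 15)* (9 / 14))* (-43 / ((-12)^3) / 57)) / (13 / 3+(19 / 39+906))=559 / 2267724480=0.00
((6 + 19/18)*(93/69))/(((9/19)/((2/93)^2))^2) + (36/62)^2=13641394364/40459961457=0.34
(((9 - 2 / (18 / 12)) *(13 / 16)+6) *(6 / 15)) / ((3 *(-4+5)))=587 / 360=1.63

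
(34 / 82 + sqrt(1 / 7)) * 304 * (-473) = -113969.34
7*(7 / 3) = 49 / 3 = 16.33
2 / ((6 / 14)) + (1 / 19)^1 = 4.72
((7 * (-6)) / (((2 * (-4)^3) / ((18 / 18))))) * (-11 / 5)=-231 / 320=-0.72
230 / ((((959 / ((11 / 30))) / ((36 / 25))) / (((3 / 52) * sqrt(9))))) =6831 / 311675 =0.02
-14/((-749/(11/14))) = 11/749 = 0.01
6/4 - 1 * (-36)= 75/2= 37.50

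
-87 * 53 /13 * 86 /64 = -198273 /416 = -476.62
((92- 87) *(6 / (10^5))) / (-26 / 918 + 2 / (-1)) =-1377 / 9310000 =-0.00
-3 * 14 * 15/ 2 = -315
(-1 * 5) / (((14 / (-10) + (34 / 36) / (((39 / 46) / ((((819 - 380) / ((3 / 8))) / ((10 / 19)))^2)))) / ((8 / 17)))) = -3159000 / 7399149349307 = -0.00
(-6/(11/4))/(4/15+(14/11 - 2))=90/19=4.74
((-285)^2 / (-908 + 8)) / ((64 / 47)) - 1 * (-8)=-14919 / 256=-58.28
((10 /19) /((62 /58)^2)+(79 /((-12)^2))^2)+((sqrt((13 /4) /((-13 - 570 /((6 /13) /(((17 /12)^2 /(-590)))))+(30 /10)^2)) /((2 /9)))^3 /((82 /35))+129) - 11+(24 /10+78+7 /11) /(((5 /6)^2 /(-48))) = -2854178196996179 /520600608000+105678027 * sqrt(5238610) /95630245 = -2953.19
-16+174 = 158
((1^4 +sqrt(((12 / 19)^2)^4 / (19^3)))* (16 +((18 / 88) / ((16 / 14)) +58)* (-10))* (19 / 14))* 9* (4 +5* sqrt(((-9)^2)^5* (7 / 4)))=-2704349215.80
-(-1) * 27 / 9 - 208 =-205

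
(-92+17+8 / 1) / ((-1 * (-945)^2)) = 0.00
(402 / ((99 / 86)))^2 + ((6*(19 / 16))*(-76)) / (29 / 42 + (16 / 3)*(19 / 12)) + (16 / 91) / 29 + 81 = 121970.83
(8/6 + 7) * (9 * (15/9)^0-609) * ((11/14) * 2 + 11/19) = -1430000/133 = -10751.88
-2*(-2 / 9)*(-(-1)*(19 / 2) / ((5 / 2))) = 76 / 45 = 1.69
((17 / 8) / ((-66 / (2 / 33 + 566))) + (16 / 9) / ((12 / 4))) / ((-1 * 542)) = 115213 / 3541428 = 0.03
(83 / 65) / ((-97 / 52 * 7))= -332 / 3395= -0.10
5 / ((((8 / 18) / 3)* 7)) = 135 / 28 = 4.82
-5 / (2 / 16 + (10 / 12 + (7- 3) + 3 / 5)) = -600 / 667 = -0.90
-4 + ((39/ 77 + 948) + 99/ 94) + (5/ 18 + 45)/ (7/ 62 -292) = 1114513591883/ 1178874774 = 945.40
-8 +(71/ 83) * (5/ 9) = -7.52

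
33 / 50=0.66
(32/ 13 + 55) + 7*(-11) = -254/ 13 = -19.54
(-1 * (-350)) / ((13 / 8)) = 215.38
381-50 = 331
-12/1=-12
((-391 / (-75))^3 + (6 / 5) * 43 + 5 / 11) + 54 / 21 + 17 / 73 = 466093593491 / 2371359375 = 196.55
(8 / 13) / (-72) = -1 / 117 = -0.01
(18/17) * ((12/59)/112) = 27/14042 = 0.00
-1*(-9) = 9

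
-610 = -610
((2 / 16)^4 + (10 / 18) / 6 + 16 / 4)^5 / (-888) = -18999434014307816090316896875 / 14690329141738502313807446016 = -1.29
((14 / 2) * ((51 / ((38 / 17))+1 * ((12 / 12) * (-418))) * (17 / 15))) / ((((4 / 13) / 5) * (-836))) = 23231299 / 381216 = 60.94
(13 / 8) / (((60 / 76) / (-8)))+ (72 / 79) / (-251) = -16.47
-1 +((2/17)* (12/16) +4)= 105/34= 3.09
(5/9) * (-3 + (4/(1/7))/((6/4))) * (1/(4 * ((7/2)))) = 235/378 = 0.62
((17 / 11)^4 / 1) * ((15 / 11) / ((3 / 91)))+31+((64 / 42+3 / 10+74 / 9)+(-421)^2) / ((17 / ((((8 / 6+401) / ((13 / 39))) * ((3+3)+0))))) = 1276887590369519 / 16910355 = 75509212.57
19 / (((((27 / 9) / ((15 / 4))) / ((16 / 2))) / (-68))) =-12920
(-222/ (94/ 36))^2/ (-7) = -15968016/ 15463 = -1032.66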